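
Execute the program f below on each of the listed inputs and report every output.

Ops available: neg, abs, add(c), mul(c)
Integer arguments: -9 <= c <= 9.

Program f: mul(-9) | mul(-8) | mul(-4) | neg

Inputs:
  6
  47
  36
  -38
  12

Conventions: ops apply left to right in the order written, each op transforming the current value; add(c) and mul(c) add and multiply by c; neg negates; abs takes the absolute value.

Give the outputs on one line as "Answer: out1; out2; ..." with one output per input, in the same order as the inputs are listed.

Execution, op by op:
  6 -> -54 -> 432 -> -1728 -> 1728
  47 -> -423 -> 3384 -> -13536 -> 13536
  36 -> -324 -> 2592 -> -10368 -> 10368
  -38 -> 342 -> -2736 -> 10944 -> -10944
  12 -> -108 -> 864 -> -3456 -> 3456

1728; 13536; 10368; -10944; 3456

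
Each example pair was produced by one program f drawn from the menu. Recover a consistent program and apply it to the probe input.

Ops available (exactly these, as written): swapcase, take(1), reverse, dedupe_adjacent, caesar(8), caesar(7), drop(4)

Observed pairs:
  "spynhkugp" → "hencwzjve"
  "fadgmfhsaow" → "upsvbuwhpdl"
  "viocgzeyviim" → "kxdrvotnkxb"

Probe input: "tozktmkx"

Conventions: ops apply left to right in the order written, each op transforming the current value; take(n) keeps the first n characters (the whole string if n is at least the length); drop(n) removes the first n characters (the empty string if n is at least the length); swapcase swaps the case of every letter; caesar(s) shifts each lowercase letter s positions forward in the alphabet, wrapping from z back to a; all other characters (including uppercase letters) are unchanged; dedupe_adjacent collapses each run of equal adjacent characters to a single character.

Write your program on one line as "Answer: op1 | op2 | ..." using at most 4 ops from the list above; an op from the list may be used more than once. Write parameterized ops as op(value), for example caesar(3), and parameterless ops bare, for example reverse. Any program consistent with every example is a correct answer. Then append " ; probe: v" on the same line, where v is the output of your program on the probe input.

caesar(7) | dedupe_adjacent | caesar(8) ; probe: "idozibzm"

Check, running the answer program on each example:
  "spynhkugp" -> "zwfuorbnw" -> "zwfuorbnw" -> "hencwzjve"
  "fadgmfhsaow" -> "mhkntmozhvd" -> "mhkntmozhvd" -> "upsvbuwhpdl"
  "viocgzeyviim" -> "cpvjnglfcppt" -> "cpvjnglfcpt" -> "kxdrvotnkxb"
  probe: "tozktmkx" -> "avgratre" -> "avgratre" -> "idozibzm"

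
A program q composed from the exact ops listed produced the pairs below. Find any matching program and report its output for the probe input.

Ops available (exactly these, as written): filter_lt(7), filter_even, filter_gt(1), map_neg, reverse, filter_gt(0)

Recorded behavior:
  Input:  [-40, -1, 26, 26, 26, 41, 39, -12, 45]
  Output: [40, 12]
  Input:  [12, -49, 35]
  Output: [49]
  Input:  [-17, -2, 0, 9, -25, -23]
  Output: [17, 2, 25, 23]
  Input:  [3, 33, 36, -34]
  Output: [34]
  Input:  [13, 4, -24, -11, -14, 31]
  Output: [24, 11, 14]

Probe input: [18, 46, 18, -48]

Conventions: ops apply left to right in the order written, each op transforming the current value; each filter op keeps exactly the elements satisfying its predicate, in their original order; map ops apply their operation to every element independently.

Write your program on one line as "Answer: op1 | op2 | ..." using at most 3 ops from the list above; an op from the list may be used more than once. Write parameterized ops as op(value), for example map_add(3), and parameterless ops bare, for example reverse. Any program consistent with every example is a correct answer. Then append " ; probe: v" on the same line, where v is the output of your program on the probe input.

map_neg | filter_gt(1) ; probe: [48]

Check, running the answer program on each example:
  [-40, -1, 26, 26, 26, 41, 39, -12, 45] -> [40, 1, -26, -26, -26, -41, -39, 12, -45] -> [40, 12]
  [12, -49, 35] -> [-12, 49, -35] -> [49]
  [-17, -2, 0, 9, -25, -23] -> [17, 2, 0, -9, 25, 23] -> [17, 2, 25, 23]
  [3, 33, 36, -34] -> [-3, -33, -36, 34] -> [34]
  [13, 4, -24, -11, -14, 31] -> [-13, -4, 24, 11, 14, -31] -> [24, 11, 14]
  probe: [18, 46, 18, -48] -> [-18, -46, -18, 48] -> [48]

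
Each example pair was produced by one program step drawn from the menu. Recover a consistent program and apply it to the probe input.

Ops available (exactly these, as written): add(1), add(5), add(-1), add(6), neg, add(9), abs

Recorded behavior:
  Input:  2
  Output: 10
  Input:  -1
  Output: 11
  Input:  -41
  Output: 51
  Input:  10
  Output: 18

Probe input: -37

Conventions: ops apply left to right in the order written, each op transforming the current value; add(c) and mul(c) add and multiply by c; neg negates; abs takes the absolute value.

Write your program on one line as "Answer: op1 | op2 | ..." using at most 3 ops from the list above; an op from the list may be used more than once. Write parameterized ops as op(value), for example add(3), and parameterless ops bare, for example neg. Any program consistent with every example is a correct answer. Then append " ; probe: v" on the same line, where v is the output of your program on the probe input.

add(-1) | abs | add(9) ; probe: 47

Check, running the answer program on each example:
  2 -> 1 -> 1 -> 10
  -1 -> -2 -> 2 -> 11
  -41 -> -42 -> 42 -> 51
  10 -> 9 -> 9 -> 18
  probe: -37 -> -38 -> 38 -> 47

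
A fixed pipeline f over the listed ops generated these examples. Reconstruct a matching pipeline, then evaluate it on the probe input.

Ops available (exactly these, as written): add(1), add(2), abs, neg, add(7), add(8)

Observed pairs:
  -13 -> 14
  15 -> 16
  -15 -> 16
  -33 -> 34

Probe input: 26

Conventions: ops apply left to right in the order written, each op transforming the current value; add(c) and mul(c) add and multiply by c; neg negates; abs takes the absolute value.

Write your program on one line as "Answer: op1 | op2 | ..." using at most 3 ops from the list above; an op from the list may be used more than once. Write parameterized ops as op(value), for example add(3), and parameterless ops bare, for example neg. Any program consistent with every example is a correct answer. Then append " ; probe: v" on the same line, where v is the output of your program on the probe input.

neg | abs | add(1) ; probe: 27

Check, running the answer program on each example:
  -13 -> 13 -> 13 -> 14
  15 -> -15 -> 15 -> 16
  -15 -> 15 -> 15 -> 16
  -33 -> 33 -> 33 -> 34
  probe: 26 -> -26 -> 26 -> 27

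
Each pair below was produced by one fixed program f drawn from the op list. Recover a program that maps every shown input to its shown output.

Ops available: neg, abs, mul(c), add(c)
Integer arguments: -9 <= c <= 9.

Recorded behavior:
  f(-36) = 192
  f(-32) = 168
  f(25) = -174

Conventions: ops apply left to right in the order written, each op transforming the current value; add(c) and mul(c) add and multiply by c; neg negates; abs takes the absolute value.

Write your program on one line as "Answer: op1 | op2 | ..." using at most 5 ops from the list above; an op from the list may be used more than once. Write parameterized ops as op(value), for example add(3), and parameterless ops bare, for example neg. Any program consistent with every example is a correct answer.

mul(-3) | add(-7) | neg | add(5) | mul(-2)

Check, running the answer program on each example:
  -36 -> 108 -> 101 -> -101 -> -96 -> 192
  -32 -> 96 -> 89 -> -89 -> -84 -> 168
  25 -> -75 -> -82 -> 82 -> 87 -> -174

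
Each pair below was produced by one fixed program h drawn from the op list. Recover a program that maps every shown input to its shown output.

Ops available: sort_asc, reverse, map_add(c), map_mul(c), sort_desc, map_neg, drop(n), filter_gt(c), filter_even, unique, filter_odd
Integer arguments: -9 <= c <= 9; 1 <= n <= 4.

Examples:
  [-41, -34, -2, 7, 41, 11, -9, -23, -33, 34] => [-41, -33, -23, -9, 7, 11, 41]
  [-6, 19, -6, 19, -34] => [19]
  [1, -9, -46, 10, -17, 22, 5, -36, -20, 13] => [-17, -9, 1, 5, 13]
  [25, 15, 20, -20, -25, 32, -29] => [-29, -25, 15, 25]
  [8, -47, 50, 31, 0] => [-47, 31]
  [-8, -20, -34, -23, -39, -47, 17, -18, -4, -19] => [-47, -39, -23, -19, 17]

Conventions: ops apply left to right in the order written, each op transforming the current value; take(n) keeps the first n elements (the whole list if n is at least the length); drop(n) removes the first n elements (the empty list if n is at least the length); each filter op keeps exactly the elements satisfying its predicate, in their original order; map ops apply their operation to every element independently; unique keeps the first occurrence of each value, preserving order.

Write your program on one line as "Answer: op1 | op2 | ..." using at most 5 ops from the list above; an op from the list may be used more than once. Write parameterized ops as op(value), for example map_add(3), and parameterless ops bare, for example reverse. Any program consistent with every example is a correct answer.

unique | reverse | sort_asc | filter_odd

Check, running the answer program on each example:
  [-41, -34, -2, 7, 41, 11, -9, -23, -33, 34] -> [-41, -34, -2, 7, 41, 11, -9, -23, -33, 34] -> [34, -33, -23, -9, 11, 41, 7, -2, -34, -41] -> [-41, -34, -33, -23, -9, -2, 7, 11, 34, 41] -> [-41, -33, -23, -9, 7, 11, 41]
  [-6, 19, -6, 19, -34] -> [-6, 19, -34] -> [-34, 19, -6] -> [-34, -6, 19] -> [19]
  [1, -9, -46, 10, -17, 22, 5, -36, -20, 13] -> [1, -9, -46, 10, -17, 22, 5, -36, -20, 13] -> [13, -20, -36, 5, 22, -17, 10, -46, -9, 1] -> [-46, -36, -20, -17, -9, 1, 5, 10, 13, 22] -> [-17, -9, 1, 5, 13]
  [25, 15, 20, -20, -25, 32, -29] -> [25, 15, 20, -20, -25, 32, -29] -> [-29, 32, -25, -20, 20, 15, 25] -> [-29, -25, -20, 15, 20, 25, 32] -> [-29, -25, 15, 25]
  [8, -47, 50, 31, 0] -> [8, -47, 50, 31, 0] -> [0, 31, 50, -47, 8] -> [-47, 0, 8, 31, 50] -> [-47, 31]
  [-8, -20, -34, -23, -39, -47, 17, -18, -4, -19] -> [-8, -20, -34, -23, -39, -47, 17, -18, -4, -19] -> [-19, -4, -18, 17, -47, -39, -23, -34, -20, -8] -> [-47, -39, -34, -23, -20, -19, -18, -8, -4, 17] -> [-47, -39, -23, -19, 17]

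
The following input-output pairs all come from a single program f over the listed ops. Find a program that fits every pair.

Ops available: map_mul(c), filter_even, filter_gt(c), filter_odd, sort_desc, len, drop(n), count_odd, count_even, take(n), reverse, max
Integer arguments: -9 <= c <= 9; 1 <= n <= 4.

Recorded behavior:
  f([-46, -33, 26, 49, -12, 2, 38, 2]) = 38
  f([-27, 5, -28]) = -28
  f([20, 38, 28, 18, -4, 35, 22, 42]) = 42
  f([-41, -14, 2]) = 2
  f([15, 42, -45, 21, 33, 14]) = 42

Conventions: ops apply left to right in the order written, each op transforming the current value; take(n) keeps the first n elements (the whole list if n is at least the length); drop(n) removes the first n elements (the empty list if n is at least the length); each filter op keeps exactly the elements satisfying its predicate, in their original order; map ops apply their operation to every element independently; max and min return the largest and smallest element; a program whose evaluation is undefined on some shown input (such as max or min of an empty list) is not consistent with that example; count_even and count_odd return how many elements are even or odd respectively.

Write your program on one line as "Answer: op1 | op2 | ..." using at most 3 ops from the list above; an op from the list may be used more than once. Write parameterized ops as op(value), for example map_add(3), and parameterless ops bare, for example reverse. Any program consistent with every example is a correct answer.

sort_desc | filter_even | max

Check, running the answer program on each example:
  [-46, -33, 26, 49, -12, 2, 38, 2] -> [49, 38, 26, 2, 2, -12, -33, -46] -> [38, 26, 2, 2, -12, -46] -> 38
  [-27, 5, -28] -> [5, -27, -28] -> [-28] -> -28
  [20, 38, 28, 18, -4, 35, 22, 42] -> [42, 38, 35, 28, 22, 20, 18, -4] -> [42, 38, 28, 22, 20, 18, -4] -> 42
  [-41, -14, 2] -> [2, -14, -41] -> [2, -14] -> 2
  [15, 42, -45, 21, 33, 14] -> [42, 33, 21, 15, 14, -45] -> [42, 14] -> 42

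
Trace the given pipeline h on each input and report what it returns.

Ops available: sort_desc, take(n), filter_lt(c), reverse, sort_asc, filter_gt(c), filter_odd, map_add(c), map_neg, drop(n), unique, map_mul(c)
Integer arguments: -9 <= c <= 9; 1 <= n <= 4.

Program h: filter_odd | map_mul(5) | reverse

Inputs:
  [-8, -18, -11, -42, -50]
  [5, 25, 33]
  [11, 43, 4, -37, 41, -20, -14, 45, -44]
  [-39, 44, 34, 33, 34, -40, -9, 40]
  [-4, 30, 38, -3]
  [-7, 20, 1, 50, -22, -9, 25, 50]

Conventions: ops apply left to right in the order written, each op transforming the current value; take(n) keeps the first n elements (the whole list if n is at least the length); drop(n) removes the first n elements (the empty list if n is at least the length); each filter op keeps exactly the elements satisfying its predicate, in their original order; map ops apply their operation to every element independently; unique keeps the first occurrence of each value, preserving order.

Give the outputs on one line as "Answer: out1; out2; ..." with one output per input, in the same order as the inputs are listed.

[-55]; [165, 125, 25]; [225, 205, -185, 215, 55]; [-45, 165, -195]; [-15]; [125, -45, 5, -35]

Execution, op by op:
  [-8, -18, -11, -42, -50] -> [-11] -> [-55] -> [-55]
  [5, 25, 33] -> [5, 25, 33] -> [25, 125, 165] -> [165, 125, 25]
  [11, 43, 4, -37, 41, -20, -14, 45, -44] -> [11, 43, -37, 41, 45] -> [55, 215, -185, 205, 225] -> [225, 205, -185, 215, 55]
  [-39, 44, 34, 33, 34, -40, -9, 40] -> [-39, 33, -9] -> [-195, 165, -45] -> [-45, 165, -195]
  [-4, 30, 38, -3] -> [-3] -> [-15] -> [-15]
  [-7, 20, 1, 50, -22, -9, 25, 50] -> [-7, 1, -9, 25] -> [-35, 5, -45, 125] -> [125, -45, 5, -35]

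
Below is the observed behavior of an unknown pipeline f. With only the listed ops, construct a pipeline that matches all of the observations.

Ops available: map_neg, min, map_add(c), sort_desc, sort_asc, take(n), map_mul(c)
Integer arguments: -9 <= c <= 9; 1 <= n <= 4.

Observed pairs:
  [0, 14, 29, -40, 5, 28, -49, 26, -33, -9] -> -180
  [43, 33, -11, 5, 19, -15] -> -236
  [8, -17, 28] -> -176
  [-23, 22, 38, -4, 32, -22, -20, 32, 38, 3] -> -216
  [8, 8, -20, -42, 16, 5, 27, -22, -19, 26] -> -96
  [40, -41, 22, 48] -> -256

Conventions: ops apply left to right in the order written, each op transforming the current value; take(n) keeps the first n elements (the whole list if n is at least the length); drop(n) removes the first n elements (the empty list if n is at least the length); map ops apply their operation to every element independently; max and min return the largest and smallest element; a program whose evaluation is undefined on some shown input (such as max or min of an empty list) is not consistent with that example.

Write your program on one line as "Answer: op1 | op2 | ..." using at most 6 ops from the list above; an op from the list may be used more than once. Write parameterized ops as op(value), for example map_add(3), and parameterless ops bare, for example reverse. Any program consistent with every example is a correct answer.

map_add(7) | map_neg | map_add(-9) | map_mul(4) | take(4) | min

Check, running the answer program on each example:
  [0, 14, 29, -40, 5, 28, -49, 26, -33, -9] -> [7, 21, 36, -33, 12, 35, -42, 33, -26, -2] -> [-7, -21, -36, 33, -12, -35, 42, -33, 26, 2] -> [-16, -30, -45, 24, -21, -44, 33, -42, 17, -7] -> [-64, -120, -180, 96, -84, -176, 132, -168, 68, -28] -> [-64, -120, -180, 96] -> -180
  [43, 33, -11, 5, 19, -15] -> [50, 40, -4, 12, 26, -8] -> [-50, -40, 4, -12, -26, 8] -> [-59, -49, -5, -21, -35, -1] -> [-236, -196, -20, -84, -140, -4] -> [-236, -196, -20, -84] -> -236
  [8, -17, 28] -> [15, -10, 35] -> [-15, 10, -35] -> [-24, 1, -44] -> [-96, 4, -176] -> [-96, 4, -176] -> -176
  [-23, 22, 38, -4, 32, -22, -20, 32, 38, 3] -> [-16, 29, 45, 3, 39, -15, -13, 39, 45, 10] -> [16, -29, -45, -3, -39, 15, 13, -39, -45, -10] -> [7, -38, -54, -12, -48, 6, 4, -48, -54, -19] -> [28, -152, -216, -48, -192, 24, 16, -192, -216, -76] -> [28, -152, -216, -48] -> -216
  [8, 8, -20, -42, 16, 5, 27, -22, -19, 26] -> [15, 15, -13, -35, 23, 12, 34, -15, -12, 33] -> [-15, -15, 13, 35, -23, -12, -34, 15, 12, -33] -> [-24, -24, 4, 26, -32, -21, -43, 6, 3, -42] -> [-96, -96, 16, 104, -128, -84, -172, 24, 12, -168] -> [-96, -96, 16, 104] -> -96
  [40, -41, 22, 48] -> [47, -34, 29, 55] -> [-47, 34, -29, -55] -> [-56, 25, -38, -64] -> [-224, 100, -152, -256] -> [-224, 100, -152, -256] -> -256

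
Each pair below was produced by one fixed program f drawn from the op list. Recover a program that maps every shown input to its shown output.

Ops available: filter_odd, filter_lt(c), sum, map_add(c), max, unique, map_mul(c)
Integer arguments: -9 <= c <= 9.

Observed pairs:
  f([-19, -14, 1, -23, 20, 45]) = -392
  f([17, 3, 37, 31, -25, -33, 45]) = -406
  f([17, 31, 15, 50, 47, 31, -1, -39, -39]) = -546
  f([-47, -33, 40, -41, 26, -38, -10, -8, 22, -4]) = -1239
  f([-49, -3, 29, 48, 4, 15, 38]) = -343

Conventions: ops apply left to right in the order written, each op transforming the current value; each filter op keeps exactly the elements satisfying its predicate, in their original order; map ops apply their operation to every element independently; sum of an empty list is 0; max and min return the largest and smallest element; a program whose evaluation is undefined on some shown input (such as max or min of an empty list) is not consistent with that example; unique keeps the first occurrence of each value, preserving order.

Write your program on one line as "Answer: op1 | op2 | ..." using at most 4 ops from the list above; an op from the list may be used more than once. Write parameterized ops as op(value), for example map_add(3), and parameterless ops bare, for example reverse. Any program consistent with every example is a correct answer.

filter_lt(1) | filter_lt(-7) | map_mul(7) | sum

Check, running the answer program on each example:
  [-19, -14, 1, -23, 20, 45] -> [-19, -14, -23] -> [-19, -14, -23] -> [-133, -98, -161] -> -392
  [17, 3, 37, 31, -25, -33, 45] -> [-25, -33] -> [-25, -33] -> [-175, -231] -> -406
  [17, 31, 15, 50, 47, 31, -1, -39, -39] -> [-1, -39, -39] -> [-39, -39] -> [-273, -273] -> -546
  [-47, -33, 40, -41, 26, -38, -10, -8, 22, -4] -> [-47, -33, -41, -38, -10, -8, -4] -> [-47, -33, -41, -38, -10, -8] -> [-329, -231, -287, -266, -70, -56] -> -1239
  [-49, -3, 29, 48, 4, 15, 38] -> [-49, -3] -> [-49] -> [-343] -> -343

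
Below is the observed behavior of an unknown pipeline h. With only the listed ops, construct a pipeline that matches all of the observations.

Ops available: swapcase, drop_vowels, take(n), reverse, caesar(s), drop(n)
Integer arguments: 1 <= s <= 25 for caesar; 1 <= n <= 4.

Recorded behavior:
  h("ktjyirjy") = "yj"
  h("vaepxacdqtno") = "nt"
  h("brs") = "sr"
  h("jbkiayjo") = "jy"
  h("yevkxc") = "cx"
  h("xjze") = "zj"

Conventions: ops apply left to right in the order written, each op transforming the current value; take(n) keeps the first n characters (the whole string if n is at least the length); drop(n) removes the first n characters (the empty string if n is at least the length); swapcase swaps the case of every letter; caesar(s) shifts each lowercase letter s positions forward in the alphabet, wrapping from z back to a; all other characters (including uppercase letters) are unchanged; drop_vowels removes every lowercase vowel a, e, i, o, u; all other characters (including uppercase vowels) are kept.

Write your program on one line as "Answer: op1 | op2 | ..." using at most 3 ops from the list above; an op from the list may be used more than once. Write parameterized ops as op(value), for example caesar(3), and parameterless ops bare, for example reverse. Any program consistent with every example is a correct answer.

reverse | drop_vowels | take(2)

Check, running the answer program on each example:
  "ktjyirjy" -> "yjriyjtk" -> "yjryjtk" -> "yj"
  "vaepxacdqtno" -> "ontqdcaxpeav" -> "ntqdcxpv" -> "nt"
  "brs" -> "srb" -> "srb" -> "sr"
  "jbkiayjo" -> "ojyaikbj" -> "jykbj" -> "jy"
  "yevkxc" -> "cxkvey" -> "cxkvy" -> "cx"
  "xjze" -> "ezjx" -> "zjx" -> "zj"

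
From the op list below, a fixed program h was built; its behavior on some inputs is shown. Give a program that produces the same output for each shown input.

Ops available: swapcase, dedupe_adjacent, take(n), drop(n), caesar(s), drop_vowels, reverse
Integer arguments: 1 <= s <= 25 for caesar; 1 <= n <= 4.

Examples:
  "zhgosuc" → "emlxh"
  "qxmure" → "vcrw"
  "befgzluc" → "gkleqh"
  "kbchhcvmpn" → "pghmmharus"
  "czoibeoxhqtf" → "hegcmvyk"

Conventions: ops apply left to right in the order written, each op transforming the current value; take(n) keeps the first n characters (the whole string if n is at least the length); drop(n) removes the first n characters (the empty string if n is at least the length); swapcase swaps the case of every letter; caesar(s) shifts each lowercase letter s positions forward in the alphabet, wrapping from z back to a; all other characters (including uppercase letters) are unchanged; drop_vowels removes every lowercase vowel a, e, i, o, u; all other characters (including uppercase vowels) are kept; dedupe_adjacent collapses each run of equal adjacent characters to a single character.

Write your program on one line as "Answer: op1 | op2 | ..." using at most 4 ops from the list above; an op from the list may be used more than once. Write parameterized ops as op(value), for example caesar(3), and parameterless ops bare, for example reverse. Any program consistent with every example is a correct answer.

drop_vowels | caesar(14) | caesar(17)

Check, running the answer program on each example:
  "zhgosuc" -> "zhgsc" -> "nvugq" -> "emlxh"
  "qxmure" -> "qxmr" -> "elaf" -> "vcrw"
  "befgzluc" -> "bfgzlc" -> "ptunzq" -> "gkleqh"
  "kbchhcvmpn" -> "kbchhcvmpn" -> "ypqvvqjadb" -> "pghmmharus"
  "czoibeoxhqtf" -> "czbxhqtf" -> "qnplveht" -> "hegcmvyk"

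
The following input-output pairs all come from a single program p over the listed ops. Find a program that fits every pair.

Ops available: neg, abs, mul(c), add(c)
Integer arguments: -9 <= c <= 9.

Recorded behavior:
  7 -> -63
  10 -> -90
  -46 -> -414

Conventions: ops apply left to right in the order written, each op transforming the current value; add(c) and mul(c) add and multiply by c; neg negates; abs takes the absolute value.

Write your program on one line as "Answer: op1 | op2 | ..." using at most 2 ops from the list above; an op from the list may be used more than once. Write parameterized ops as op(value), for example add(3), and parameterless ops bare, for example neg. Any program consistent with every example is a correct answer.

abs | mul(-9)

Check, running the answer program on each example:
  7 -> 7 -> -63
  10 -> 10 -> -90
  -46 -> 46 -> -414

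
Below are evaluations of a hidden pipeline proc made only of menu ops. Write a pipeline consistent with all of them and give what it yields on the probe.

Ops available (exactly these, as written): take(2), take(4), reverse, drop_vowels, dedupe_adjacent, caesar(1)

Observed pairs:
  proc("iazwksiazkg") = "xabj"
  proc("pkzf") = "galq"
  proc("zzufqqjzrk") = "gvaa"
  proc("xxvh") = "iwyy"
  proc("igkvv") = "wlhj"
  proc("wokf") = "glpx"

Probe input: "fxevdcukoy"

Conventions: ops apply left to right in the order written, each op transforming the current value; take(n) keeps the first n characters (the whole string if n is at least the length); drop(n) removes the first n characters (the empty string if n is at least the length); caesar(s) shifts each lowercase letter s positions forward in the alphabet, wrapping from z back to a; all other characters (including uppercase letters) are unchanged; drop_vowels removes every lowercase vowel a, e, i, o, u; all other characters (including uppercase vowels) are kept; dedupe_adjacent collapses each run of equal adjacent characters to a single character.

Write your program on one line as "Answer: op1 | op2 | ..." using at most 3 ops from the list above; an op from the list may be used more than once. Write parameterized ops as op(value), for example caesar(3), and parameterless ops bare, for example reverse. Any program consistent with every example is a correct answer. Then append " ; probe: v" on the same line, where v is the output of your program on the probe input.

caesar(1) | take(4) | reverse ; probe: "wfyg"

Check, running the answer program on each example:
  "iazwksiazkg" -> "jbaxltjbalh" -> "jbax" -> "xabj"
  "pkzf" -> "qlag" -> "qlag" -> "galq"
  "zzufqqjzrk" -> "aavgrrkasl" -> "aavg" -> "gvaa"
  "xxvh" -> "yywi" -> "yywi" -> "iwyy"
  "igkvv" -> "jhlww" -> "jhlw" -> "wlhj"
  "wokf" -> "xplg" -> "xplg" -> "glpx"
  probe: "fxevdcukoy" -> "gyfwedvlpz" -> "gyfw" -> "wfyg"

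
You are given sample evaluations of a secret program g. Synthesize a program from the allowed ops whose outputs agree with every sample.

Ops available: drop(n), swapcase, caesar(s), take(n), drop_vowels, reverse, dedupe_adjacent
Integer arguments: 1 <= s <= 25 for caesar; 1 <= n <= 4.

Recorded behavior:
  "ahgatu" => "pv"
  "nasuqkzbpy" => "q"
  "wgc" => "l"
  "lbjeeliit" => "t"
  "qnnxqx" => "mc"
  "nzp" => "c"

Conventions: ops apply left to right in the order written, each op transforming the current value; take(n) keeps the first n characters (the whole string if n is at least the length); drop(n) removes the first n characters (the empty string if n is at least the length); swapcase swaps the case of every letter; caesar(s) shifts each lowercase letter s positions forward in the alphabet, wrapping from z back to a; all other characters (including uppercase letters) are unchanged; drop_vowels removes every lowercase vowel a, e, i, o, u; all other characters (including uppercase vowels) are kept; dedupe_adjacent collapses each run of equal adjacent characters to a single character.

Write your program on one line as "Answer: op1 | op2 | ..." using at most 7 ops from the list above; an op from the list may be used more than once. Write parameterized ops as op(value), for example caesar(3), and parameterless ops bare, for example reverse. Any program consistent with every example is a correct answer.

reverse | dedupe_adjacent | drop(2) | caesar(15) | take(2) | drop_vowels

Check, running the answer program on each example:
  "ahgatu" -> "utagha" -> "utagha" -> "agha" -> "pvwp" -> "pv" -> "pv"
  "nasuqkzbpy" -> "ypbzkqusan" -> "ypbzkqusan" -> "bzkqusan" -> "qozfjhpc" -> "qo" -> "q"
  "wgc" -> "cgw" -> "cgw" -> "w" -> "l" -> "l" -> "l"
  "lbjeeliit" -> "tiileejbl" -> "tilejbl" -> "lejbl" -> "atyqa" -> "at" -> "t"
  "qnnxqx" -> "xqxnnq" -> "xqxnq" -> "xnq" -> "mcf" -> "mc" -> "mc"
  "nzp" -> "pzn" -> "pzn" -> "n" -> "c" -> "c" -> "c"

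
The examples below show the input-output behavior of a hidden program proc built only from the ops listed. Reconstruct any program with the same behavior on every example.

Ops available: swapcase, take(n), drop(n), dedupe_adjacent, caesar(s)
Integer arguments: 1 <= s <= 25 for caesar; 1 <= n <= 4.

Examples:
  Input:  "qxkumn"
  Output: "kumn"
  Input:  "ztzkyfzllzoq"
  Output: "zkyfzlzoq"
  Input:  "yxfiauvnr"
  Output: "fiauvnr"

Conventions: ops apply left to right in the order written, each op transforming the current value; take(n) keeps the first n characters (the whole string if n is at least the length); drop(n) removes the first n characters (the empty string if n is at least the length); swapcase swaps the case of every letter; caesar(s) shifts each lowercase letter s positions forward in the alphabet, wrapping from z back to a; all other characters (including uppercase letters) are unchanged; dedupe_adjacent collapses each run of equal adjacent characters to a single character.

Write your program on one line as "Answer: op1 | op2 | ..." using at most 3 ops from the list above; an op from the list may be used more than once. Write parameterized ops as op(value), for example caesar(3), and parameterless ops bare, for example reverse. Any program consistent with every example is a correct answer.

drop(2) | dedupe_adjacent

Check, running the answer program on each example:
  "qxkumn" -> "kumn" -> "kumn"
  "ztzkyfzllzoq" -> "zkyfzllzoq" -> "zkyfzlzoq"
  "yxfiauvnr" -> "fiauvnr" -> "fiauvnr"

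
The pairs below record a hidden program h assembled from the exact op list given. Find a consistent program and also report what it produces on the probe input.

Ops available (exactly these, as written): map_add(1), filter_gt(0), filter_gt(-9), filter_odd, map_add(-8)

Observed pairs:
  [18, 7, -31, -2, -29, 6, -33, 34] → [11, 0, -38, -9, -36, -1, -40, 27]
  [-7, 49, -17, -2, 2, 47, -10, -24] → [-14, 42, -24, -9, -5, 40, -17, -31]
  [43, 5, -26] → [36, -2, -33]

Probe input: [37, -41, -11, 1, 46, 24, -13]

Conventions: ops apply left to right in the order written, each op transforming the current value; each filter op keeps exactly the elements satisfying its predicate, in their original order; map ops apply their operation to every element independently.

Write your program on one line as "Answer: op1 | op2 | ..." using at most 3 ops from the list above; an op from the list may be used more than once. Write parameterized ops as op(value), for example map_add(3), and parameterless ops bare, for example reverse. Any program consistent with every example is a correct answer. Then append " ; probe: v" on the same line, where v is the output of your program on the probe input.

map_add(1) | map_add(-8) ; probe: [30, -48, -18, -6, 39, 17, -20]

Check, running the answer program on each example:
  [18, 7, -31, -2, -29, 6, -33, 34] -> [19, 8, -30, -1, -28, 7, -32, 35] -> [11, 0, -38, -9, -36, -1, -40, 27]
  [-7, 49, -17, -2, 2, 47, -10, -24] -> [-6, 50, -16, -1, 3, 48, -9, -23] -> [-14, 42, -24, -9, -5, 40, -17, -31]
  [43, 5, -26] -> [44, 6, -25] -> [36, -2, -33]
  probe: [37, -41, -11, 1, 46, 24, -13] -> [38, -40, -10, 2, 47, 25, -12] -> [30, -48, -18, -6, 39, 17, -20]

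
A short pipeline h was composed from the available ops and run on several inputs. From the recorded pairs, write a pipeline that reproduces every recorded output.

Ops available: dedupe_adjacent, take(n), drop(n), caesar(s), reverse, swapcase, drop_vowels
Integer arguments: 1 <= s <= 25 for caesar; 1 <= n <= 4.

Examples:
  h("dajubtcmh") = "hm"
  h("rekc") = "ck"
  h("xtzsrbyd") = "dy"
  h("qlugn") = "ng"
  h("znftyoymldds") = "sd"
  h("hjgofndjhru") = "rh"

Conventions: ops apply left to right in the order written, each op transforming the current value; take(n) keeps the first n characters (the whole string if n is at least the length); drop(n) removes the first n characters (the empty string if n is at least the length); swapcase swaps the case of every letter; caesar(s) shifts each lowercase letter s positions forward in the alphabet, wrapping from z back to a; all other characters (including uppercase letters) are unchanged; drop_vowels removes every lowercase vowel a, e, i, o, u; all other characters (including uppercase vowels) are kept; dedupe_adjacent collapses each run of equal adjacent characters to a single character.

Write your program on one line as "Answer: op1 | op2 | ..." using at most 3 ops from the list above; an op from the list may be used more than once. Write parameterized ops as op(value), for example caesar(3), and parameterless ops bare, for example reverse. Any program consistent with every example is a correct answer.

drop_vowels | reverse | take(2)

Check, running the answer program on each example:
  "dajubtcmh" -> "djbtcmh" -> "hmctbjd" -> "hm"
  "rekc" -> "rkc" -> "ckr" -> "ck"
  "xtzsrbyd" -> "xtzsrbyd" -> "dybrsztx" -> "dy"
  "qlugn" -> "qlgn" -> "nglq" -> "ng"
  "znftyoymldds" -> "znftyymldds" -> "sddlmyytfnz" -> "sd"
  "hjgofndjhru" -> "hjgfndjhr" -> "rhjdnfgjh" -> "rh"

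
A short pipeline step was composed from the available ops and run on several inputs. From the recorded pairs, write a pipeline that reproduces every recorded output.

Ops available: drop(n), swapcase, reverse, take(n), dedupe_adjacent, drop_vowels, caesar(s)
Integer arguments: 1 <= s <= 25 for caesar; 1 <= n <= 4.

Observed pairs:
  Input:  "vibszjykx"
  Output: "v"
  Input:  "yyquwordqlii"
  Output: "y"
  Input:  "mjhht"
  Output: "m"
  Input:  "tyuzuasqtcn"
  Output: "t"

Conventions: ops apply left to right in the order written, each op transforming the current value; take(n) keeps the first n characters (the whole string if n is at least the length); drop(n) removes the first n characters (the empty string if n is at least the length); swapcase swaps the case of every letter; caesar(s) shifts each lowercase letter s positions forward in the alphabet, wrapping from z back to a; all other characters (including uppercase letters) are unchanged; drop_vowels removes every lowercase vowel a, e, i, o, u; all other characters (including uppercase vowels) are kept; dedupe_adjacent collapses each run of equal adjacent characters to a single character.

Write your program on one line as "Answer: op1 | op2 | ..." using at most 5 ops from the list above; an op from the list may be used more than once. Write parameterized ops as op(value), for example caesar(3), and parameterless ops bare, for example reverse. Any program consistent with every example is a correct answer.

drop_vowels | swapcase | take(1) | swapcase

Check, running the answer program on each example:
  "vibszjykx" -> "vbszjykx" -> "VBSZJYKX" -> "V" -> "v"
  "yyquwordqlii" -> "yyqwrdql" -> "YYQWRDQL" -> "Y" -> "y"
  "mjhht" -> "mjhht" -> "MJHHT" -> "M" -> "m"
  "tyuzuasqtcn" -> "tyzsqtcn" -> "TYZSQTCN" -> "T" -> "t"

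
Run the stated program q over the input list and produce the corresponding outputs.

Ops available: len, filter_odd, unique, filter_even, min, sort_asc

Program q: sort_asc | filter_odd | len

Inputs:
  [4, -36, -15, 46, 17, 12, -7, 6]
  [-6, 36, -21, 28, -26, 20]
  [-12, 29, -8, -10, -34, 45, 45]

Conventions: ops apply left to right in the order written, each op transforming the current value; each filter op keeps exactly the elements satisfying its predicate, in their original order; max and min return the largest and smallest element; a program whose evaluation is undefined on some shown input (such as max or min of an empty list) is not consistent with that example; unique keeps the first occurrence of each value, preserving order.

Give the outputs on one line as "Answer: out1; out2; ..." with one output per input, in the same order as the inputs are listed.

Execution, op by op:
  [4, -36, -15, 46, 17, 12, -7, 6] -> [-36, -15, -7, 4, 6, 12, 17, 46] -> [-15, -7, 17] -> 3
  [-6, 36, -21, 28, -26, 20] -> [-26, -21, -6, 20, 28, 36] -> [-21] -> 1
  [-12, 29, -8, -10, -34, 45, 45] -> [-34, -12, -10, -8, 29, 45, 45] -> [29, 45, 45] -> 3

3; 1; 3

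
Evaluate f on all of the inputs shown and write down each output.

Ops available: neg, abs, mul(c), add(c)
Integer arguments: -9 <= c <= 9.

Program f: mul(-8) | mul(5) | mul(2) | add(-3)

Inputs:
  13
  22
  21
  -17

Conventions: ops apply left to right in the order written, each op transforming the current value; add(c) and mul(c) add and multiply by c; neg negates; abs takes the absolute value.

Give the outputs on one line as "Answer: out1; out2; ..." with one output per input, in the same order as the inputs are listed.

-1043; -1763; -1683; 1357

Execution, op by op:
  13 -> -104 -> -520 -> -1040 -> -1043
  22 -> -176 -> -880 -> -1760 -> -1763
  21 -> -168 -> -840 -> -1680 -> -1683
  -17 -> 136 -> 680 -> 1360 -> 1357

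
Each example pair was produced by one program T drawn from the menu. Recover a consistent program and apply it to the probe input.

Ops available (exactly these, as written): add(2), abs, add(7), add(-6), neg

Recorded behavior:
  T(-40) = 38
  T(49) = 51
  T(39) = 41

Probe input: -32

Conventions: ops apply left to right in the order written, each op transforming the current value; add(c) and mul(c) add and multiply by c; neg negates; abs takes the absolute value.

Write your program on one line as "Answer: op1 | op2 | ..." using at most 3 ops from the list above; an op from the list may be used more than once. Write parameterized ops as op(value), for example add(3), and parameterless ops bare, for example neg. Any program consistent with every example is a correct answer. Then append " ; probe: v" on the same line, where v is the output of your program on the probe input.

add(2) | neg | abs ; probe: 30

Check, running the answer program on each example:
  -40 -> -38 -> 38 -> 38
  49 -> 51 -> -51 -> 51
  39 -> 41 -> -41 -> 41
  probe: -32 -> -30 -> 30 -> 30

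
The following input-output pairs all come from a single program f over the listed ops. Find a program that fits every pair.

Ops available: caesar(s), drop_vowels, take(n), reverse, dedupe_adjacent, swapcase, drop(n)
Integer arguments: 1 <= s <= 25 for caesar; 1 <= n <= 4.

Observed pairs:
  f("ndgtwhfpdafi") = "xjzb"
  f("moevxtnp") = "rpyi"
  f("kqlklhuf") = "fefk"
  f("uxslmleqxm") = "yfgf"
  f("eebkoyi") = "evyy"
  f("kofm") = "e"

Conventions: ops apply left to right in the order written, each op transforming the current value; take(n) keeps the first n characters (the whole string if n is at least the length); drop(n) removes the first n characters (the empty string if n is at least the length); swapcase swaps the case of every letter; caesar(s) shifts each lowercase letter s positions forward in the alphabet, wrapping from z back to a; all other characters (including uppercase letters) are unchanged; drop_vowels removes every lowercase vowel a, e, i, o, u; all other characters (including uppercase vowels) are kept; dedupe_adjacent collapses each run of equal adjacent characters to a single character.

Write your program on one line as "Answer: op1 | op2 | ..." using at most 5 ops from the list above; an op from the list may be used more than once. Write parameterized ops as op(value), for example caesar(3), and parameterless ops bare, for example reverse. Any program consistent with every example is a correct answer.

reverse | drop(3) | caesar(20) | take(4)

Check, running the answer program on each example:
  "ndgtwhfpdafi" -> "ifadpfhwtgdn" -> "dpfhwtgdn" -> "xjzbqnaxh" -> "xjzb"
  "moevxtnp" -> "pntxveom" -> "xveom" -> "rpyig" -> "rpyi"
  "kqlklhuf" -> "fuhlklqk" -> "lklqk" -> "fefke" -> "fefk"
  "uxslmleqxm" -> "mxqelmlsxu" -> "elmlsxu" -> "yfgfmro" -> "yfgf"
  "eebkoyi" -> "iyokbee" -> "kbee" -> "evyy" -> "evyy"
  "kofm" -> "mfok" -> "k" -> "e" -> "e"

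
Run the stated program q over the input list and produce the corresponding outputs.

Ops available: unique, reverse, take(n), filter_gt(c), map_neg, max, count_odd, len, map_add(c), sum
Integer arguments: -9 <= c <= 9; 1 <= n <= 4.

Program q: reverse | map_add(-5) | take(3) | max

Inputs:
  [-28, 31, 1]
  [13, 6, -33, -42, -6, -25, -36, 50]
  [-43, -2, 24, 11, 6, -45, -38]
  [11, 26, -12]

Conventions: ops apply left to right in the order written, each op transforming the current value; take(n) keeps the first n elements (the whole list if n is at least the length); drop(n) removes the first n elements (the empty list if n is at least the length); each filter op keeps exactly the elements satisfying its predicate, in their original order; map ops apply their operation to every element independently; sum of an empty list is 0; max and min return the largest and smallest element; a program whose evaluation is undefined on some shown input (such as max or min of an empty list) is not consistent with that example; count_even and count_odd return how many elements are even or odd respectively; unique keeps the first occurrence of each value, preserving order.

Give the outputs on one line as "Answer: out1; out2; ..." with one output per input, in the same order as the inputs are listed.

26; 45; 1; 21

Execution, op by op:
  [-28, 31, 1] -> [1, 31, -28] -> [-4, 26, -33] -> [-4, 26, -33] -> 26
  [13, 6, -33, -42, -6, -25, -36, 50] -> [50, -36, -25, -6, -42, -33, 6, 13] -> [45, -41, -30, -11, -47, -38, 1, 8] -> [45, -41, -30] -> 45
  [-43, -2, 24, 11, 6, -45, -38] -> [-38, -45, 6, 11, 24, -2, -43] -> [-43, -50, 1, 6, 19, -7, -48] -> [-43, -50, 1] -> 1
  [11, 26, -12] -> [-12, 26, 11] -> [-17, 21, 6] -> [-17, 21, 6] -> 21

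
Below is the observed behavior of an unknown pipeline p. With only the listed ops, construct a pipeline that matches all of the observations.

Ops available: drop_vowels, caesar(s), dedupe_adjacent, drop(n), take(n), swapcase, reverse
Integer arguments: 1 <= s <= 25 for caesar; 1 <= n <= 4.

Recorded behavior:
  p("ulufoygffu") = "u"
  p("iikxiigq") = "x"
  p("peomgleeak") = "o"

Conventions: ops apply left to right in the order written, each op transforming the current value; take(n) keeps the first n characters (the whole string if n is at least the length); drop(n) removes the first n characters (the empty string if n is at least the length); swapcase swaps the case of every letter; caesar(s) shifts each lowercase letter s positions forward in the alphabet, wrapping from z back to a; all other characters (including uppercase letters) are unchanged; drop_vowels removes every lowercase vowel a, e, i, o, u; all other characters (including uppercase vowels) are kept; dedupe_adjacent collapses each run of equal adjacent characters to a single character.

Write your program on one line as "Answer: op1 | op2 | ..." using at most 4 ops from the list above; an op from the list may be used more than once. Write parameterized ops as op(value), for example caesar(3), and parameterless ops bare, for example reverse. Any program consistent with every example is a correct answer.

dedupe_adjacent | take(3) | drop(2)

Check, running the answer program on each example:
  "ulufoygffu" -> "ulufoygfu" -> "ulu" -> "u"
  "iikxiigq" -> "ikxigq" -> "ikx" -> "x"
  "peomgleeak" -> "peomgleak" -> "peo" -> "o"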